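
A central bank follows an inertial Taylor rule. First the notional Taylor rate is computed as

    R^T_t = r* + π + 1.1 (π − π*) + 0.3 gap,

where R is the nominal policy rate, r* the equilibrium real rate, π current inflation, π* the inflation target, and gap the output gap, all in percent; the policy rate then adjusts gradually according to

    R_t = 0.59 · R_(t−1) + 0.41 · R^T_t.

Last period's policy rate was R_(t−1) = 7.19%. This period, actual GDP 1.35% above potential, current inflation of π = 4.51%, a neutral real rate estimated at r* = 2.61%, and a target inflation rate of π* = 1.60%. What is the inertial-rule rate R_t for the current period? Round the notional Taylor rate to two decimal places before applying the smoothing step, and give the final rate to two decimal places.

8.64%

Output 1.35% above potential → gap = 1.35.
R^T_t = 2.61 + 4.51 + 1.1 × (4.51 − 1.60) + 0.3 × 1.35
   = 2.61 + 4.51 + 3.201 + 0.405 = 10.73
R_t = 0.59 × 7.19 + 0.41 × 10.73 = 4.2421 + 4.3993 = 8.64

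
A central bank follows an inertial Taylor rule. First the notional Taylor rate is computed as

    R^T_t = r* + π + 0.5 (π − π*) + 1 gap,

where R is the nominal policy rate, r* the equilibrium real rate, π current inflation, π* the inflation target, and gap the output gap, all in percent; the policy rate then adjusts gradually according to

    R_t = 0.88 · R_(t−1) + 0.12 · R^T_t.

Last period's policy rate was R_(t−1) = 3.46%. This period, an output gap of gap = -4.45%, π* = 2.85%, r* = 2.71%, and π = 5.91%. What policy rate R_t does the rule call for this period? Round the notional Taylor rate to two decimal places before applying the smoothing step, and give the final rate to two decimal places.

R^T_t = 2.71 + 5.91 + 0.5 × (5.91 − 2.85) + 1 × (-4.45)
   = 2.71 + 5.91 + 1.53 − 4.45 = 5.70
R_t = 0.88 × 3.46 + 0.12 × 5.70 = 3.0448 + 0.684 = 3.73

3.73%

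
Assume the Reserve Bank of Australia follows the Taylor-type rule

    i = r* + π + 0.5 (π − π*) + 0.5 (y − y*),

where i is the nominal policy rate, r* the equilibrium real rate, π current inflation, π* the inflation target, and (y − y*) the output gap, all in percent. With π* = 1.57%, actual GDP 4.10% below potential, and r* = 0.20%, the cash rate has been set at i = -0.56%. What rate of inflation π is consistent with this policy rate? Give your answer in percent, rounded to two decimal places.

Output 4.10% below potential → (y − y*) = -4.10.
Collecting π: i = r* + (1 + 0.5) π − 0.5 π* + 0.5 (y − y*)
1.5 π = -0.56 − 0.20 + 0.5 × 1.57 − 0.5 × (-4.10) = 2.075
π = 2.075 / 1.5 = 1.38

1.38%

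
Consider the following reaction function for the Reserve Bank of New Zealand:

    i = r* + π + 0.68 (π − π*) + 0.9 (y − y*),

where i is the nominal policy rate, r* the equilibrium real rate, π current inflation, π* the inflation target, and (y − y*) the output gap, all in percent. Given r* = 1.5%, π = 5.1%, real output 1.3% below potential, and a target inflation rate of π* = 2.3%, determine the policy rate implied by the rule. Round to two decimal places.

Output 1.3% below potential → (y − y*) = -1.3.
i = 1.5 + 5.1 + 0.68 × (5.1 − 2.3) + 0.9 × (-1.3)
   = 1.5 + 5.1 + 1.904 − 1.17 = 7.33

7.33%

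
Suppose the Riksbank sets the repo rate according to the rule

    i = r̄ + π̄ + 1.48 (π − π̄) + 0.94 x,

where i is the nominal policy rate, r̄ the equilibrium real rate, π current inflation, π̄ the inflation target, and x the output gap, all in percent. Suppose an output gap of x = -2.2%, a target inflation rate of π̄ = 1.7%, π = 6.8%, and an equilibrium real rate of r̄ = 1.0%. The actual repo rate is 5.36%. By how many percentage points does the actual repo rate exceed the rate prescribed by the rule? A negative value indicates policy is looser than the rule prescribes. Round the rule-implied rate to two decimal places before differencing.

i = 1.0 + 1.7 + 1.48 × (6.8 − 1.7) + 0.94 × (-2.2)
   = 1.0 + 1.7 + 7.548 − 2.068 = 8.18
Deviation = 5.36 − 8.18 = -2.82 pp.

-2.82 pp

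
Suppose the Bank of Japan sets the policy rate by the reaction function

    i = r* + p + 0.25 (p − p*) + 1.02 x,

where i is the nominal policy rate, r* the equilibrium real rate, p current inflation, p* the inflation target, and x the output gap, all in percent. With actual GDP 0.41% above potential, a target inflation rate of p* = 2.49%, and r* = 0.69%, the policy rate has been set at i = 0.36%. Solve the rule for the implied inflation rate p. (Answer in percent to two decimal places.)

Output 0.41% above potential → x = 0.41.
Collecting p: i = r* + (1 + 0.25) p − 0.25 p* + 1.02 x
1.25 p = 0.36 − 0.69 + 0.25 × 2.49 − 1.02 × 0.41 = -0.1257
p = -0.1257 / 1.25 = -0.10

-0.10%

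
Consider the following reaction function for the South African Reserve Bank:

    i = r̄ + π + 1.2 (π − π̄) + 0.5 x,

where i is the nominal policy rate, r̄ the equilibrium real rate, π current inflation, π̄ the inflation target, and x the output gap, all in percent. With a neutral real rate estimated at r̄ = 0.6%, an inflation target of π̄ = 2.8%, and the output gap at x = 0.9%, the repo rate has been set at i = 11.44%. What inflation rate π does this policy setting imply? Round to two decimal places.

Collecting π: i = r̄ + (1 + 1.2) π − 1.2 π̄ + 0.5 x
2.2 π = 11.44 − 0.6 + 1.2 × 2.8 − 0.5 × 0.9 = 13.75
π = 13.75 / 2.2 = 6.25

6.25%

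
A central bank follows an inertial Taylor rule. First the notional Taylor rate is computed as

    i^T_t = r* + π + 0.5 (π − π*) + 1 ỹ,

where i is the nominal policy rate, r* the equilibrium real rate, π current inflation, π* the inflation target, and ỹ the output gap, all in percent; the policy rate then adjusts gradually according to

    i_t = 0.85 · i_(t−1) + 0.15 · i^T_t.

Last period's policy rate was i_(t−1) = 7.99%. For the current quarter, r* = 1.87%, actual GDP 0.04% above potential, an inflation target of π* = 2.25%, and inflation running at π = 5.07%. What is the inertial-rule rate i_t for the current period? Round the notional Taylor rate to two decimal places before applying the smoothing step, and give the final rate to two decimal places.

8.05%

Output 0.04% above potential → ỹ = 0.04.
i^T_t = 1.87 + 5.07 + 0.5 × (5.07 − 2.25) + 1 × 0.04
   = 1.87 + 5.07 + 1.41 + 0.04 = 8.39
i_t = 0.85 × 7.99 + 0.15 × 8.39 = 6.7915 + 1.2585 = 8.05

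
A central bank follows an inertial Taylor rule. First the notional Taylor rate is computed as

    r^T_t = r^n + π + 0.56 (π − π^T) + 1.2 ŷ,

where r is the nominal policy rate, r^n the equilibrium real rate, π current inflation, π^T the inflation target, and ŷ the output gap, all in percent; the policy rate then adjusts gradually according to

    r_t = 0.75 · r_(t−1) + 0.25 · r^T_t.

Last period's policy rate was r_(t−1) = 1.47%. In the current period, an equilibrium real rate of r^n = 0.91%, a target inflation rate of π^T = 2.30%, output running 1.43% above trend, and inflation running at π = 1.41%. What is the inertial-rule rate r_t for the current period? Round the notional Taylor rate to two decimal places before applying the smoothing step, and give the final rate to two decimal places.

1.99%

Output 1.43% above potential → ŷ = 1.43.
r^T_t = 0.91 + 1.41 + 0.56 × (1.41 − 2.30) + 1.2 × 1.43
   = 0.91 + 1.41 − 0.4984 + 1.716 = 3.54
r_t = 0.75 × 1.47 + 0.25 × 3.54 = 1.1025 + 0.885 = 1.99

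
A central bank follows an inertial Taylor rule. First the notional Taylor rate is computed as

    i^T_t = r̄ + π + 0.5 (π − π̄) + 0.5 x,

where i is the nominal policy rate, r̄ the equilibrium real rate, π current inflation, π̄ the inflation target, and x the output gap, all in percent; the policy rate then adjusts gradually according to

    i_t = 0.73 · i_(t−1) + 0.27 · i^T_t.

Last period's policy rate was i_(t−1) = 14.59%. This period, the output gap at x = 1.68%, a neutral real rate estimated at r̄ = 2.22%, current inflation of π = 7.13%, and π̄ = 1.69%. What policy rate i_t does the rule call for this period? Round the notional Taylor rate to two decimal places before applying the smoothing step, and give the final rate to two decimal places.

14.14%

i^T_t = 2.22 + 7.13 + 0.5 × (7.13 − 1.69) + 0.5 × 1.68
   = 2.22 + 7.13 + 2.72 + 0.84 = 12.91
i_t = 0.73 × 14.59 + 0.27 × 12.91 = 10.6507 + 3.4857 = 14.14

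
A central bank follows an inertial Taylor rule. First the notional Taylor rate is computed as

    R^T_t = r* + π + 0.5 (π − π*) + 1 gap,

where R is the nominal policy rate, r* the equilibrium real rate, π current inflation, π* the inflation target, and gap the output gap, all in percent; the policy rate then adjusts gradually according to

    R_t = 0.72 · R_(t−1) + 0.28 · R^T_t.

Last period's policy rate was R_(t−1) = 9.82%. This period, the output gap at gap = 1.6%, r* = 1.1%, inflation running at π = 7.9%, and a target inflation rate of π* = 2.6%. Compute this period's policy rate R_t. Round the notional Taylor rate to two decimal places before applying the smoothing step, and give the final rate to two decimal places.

R^T_t = 1.1 + 7.9 + 0.5 × (7.9 − 2.6) + 1 × 1.6
   = 1.1 + 7.9 + 2.65 + 1.6 = 13.25
R_t = 0.72 × 9.82 + 0.28 × 13.25 = 7.0704 + 3.71 = 10.78

10.78%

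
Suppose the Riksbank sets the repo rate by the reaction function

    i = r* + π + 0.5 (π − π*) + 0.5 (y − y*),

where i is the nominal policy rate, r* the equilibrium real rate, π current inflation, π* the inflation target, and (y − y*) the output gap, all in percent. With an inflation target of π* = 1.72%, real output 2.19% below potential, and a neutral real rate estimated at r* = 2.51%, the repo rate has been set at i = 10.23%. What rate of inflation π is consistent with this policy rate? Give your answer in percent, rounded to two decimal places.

6.45%

Output 2.19% below potential → (y − y*) = -2.19.
Collecting π: i = r* + (1 + 0.5) π − 0.5 π* + 0.5 (y − y*)
1.5 π = 10.23 − 2.51 + 0.5 × 1.72 − 0.5 × (-2.19) = 9.675
π = 9.675 / 1.5 = 6.45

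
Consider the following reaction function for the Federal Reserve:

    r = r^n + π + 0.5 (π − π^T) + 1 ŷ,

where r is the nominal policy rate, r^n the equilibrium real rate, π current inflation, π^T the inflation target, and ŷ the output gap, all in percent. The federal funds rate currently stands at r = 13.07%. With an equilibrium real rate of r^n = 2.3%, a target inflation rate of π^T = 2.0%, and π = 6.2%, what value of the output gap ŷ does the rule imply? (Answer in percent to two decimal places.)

1 ŷ = 13.07 − 2.3 − 6.2 − 0.5 × (6.2 − 2.0) = 2.47
ŷ = 2.47 / 1 = 2.47

2.47%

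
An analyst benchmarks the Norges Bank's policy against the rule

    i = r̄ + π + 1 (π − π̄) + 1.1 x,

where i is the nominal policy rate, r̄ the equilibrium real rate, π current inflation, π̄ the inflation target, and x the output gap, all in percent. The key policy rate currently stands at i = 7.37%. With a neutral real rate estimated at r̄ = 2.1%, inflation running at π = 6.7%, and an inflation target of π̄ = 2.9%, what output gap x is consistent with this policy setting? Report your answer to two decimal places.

-4.75%

1.1 x = 7.37 − 2.1 − 6.7 − 1 × (6.7 − 2.9) = -5.23
x = -5.23 / 1.1 = -4.75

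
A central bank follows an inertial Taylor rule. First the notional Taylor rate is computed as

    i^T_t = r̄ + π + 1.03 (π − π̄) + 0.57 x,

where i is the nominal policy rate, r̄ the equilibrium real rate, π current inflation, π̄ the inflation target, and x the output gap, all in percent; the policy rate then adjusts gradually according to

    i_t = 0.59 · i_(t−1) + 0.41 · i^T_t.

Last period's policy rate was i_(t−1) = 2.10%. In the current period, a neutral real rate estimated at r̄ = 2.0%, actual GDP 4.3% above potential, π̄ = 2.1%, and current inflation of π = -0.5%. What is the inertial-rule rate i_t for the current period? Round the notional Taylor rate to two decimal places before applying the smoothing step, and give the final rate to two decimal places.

1.76%

Output 4.3% above potential → x = 4.3.
i^T_t = 2.0 + (-0.5) + 1.03 × (-0.5 − 2.1) + 0.57 × 4.3
   = 2.0 − 0.5 − 2.678 + 2.451 = 1.27
i_t = 0.59 × 2.10 + 0.41 × 1.27 = 1.239 + 0.5207 = 1.76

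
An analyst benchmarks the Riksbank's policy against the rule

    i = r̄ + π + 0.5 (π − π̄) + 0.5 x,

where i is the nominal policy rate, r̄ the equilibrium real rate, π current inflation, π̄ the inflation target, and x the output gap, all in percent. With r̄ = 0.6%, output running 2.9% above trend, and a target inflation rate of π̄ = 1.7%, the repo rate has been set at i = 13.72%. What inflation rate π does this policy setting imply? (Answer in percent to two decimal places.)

8.35%

Output 2.9% above potential → x = 2.9.
Collecting π: i = r̄ + (1 + 0.5) π − 0.5 π̄ + 0.5 x
1.5 π = 13.72 − 0.6 + 0.5 × 1.7 − 0.5 × 2.9 = 12.52
π = 12.52 / 1.5 = 8.35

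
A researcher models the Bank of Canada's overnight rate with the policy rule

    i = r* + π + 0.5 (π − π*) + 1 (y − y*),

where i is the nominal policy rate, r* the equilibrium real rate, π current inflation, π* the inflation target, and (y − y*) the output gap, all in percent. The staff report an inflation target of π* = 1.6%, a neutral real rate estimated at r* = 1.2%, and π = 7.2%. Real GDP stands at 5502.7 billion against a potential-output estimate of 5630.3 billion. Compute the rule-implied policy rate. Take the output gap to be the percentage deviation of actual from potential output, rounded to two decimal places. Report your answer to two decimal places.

Output gap = 100 × (5502.7 − 5630.3) / 5630.3 = -2.27%.
i = 1.20 + 7.20 + 0.5 × (7.20 − 1.60) + 1 × (-2.27)
   = 1.20 + 7.2 + 2.8 − 2.27 = 8.93

8.93%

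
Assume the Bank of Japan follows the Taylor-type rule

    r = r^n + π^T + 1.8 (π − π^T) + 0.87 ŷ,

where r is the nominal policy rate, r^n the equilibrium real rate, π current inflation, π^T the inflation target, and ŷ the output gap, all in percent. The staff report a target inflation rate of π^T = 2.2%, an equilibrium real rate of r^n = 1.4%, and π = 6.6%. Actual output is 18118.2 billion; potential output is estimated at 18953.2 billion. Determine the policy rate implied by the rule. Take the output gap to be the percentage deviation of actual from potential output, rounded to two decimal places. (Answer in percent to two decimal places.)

7.68%

Output gap = 100 × (18118.2 − 18953.2) / 18953.2 = -4.41%.
r = 1.40 + 2.20 + 1.8 × (6.60 − 2.20) + 0.87 × (-4.41)
   = 1.40 + 2.2 + 7.92 − 3.8367 = 7.68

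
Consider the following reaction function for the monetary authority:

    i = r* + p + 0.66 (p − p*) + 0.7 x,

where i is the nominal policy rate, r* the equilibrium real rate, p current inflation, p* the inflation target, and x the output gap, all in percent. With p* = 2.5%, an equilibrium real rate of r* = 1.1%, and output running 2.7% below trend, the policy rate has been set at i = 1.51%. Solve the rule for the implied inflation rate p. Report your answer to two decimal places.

2.38%

Output 2.7% below potential → x = -2.7.
Collecting p: i = r* + (1 + 0.66) p − 0.66 p* + 0.7 x
1.66 p = 1.51 − 1.1 + 0.66 × 2.5 − 0.7 × (-2.7) = 3.95
p = 3.95 / 1.66 = 2.38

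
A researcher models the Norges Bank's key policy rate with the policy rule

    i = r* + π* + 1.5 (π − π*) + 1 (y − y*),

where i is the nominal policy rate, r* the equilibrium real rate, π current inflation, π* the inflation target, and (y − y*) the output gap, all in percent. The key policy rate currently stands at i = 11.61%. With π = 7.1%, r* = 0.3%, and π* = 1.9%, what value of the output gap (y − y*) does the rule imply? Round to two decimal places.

1 (y − y*) = 11.61 − 0.3 − 1.9 − 1.5 × (7.1 − 1.9) = 1.61
(y − y*) = 1.61 / 1 = 1.61

1.61%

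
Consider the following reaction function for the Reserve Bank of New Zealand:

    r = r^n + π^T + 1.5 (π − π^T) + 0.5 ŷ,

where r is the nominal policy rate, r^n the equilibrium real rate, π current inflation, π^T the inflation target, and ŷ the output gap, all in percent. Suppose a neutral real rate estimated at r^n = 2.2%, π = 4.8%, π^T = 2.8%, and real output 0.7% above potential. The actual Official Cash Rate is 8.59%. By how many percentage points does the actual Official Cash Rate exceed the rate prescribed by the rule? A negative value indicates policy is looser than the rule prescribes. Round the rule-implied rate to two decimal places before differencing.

Output 0.7% above potential → ŷ = 0.7.
r = 2.2 + 2.8 + 1.5 × (4.8 − 2.8) + 0.5 × 0.7
   = 2.2 + 2.8 + 3 + 0.35 = 8.35
Deviation = 8.59 − 8.35 = 0.24 pp.

0.24 pp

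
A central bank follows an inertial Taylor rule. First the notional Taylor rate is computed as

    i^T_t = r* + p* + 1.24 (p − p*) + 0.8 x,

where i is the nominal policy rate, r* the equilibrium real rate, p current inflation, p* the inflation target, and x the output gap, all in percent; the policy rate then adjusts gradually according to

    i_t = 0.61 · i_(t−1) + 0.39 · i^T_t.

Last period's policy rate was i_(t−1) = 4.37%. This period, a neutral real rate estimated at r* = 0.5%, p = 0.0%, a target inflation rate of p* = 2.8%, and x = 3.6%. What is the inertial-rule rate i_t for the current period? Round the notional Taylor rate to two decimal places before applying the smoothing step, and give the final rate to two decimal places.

i^T_t = 0.5 + 2.8 + 1.24 × (0.0 − 2.8) + 0.8 × 3.6
   = 0.5 + 2.8 − 3.472 + 2.88 = 2.71
i_t = 0.61 × 4.37 + 0.39 × 2.71 = 2.6657 + 1.0569 = 3.72

3.72%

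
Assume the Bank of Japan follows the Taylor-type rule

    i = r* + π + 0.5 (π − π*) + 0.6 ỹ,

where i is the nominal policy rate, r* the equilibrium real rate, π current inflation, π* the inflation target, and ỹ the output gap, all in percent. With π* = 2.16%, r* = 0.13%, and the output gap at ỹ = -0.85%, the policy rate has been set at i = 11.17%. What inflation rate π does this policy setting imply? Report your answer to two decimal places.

Collecting π: i = r* + (1 + 0.5) π − 0.5 π* + 0.6 ỹ
1.5 π = 11.17 − 0.13 + 0.5 × 2.16 − 0.6 × (-0.85) = 12.63
π = 12.63 / 1.5 = 8.42

8.42%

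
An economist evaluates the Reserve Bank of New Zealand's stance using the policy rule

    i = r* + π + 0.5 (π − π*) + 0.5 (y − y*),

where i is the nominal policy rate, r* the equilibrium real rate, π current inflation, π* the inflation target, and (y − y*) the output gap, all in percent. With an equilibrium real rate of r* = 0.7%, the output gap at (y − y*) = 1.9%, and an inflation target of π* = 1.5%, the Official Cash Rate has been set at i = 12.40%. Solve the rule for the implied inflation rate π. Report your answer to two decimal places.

Collecting π: i = r* + (1 + 0.5) π − 0.5 π* + 0.5 (y − y*)
1.5 π = 12.40 − 0.7 + 0.5 × 1.5 − 0.5 × 1.9 = 11.5
π = 11.5 / 1.5 = 7.67

7.67%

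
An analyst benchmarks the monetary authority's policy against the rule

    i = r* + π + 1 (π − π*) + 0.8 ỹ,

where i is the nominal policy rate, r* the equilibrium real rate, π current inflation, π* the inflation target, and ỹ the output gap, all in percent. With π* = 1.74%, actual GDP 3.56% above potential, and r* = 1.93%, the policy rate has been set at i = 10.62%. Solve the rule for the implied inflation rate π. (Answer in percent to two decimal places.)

3.79%

Output 3.56% above potential → ỹ = 3.56.
Collecting π: i = r* + (1 + 1) π − 1 π* + 0.8 ỹ
2 π = 10.62 − 1.93 + 1 × 1.74 − 0.8 × 3.56 = 7.582
π = 7.582 / 2 = 3.79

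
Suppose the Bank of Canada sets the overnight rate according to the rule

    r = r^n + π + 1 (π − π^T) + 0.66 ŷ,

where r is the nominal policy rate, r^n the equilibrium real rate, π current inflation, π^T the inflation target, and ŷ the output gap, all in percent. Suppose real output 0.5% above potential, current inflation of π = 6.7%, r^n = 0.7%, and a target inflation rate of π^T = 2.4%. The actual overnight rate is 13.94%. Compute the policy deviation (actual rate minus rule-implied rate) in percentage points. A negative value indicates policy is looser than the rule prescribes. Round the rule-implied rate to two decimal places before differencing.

Output 0.5% above potential → ŷ = 0.5.
r = 0.7 + 6.7 + 1 × (6.7 − 2.4) + 0.66 × 0.5
   = 0.7 + 6.7 + 4.3 + 0.33 = 12.03
Deviation = 13.94 − 12.03 = 1.91 pp.

1.91 pp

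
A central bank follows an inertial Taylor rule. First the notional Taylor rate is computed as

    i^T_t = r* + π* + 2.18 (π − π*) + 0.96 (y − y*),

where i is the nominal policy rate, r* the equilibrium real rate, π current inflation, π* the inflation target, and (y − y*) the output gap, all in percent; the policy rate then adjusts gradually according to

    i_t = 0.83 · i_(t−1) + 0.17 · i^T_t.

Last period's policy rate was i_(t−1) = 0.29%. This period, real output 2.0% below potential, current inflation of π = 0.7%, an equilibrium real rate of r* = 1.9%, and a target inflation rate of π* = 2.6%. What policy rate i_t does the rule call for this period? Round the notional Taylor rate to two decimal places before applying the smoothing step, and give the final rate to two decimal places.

Output 2.0% below potential → (y − y*) = -2.0.
i^T_t = 1.9 + 2.6 + 2.18 × (0.7 − 2.6) + 0.96 × (-2.0)
   = 1.9 + 2.6 − 4.142 − 1.92 = -1.56
i_t = 0.83 × 0.29 + 0.17 × (-1.56) = 0.2407 − 0.2652 = -0.02

-0.02%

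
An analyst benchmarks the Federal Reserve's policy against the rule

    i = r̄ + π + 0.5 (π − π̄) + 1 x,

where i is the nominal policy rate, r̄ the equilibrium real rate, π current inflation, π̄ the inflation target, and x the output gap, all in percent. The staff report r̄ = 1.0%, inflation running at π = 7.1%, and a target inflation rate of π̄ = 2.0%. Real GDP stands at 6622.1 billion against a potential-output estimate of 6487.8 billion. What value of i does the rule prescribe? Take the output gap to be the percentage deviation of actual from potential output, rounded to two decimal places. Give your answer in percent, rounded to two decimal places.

12.72%

Output gap = 100 × (6622.1 − 6487.8) / 6487.8 = 2.07%.
i = 1.00 + 7.10 + 0.5 × (7.10 − 2.00) + 1 × 2.07
   = 1.00 + 7.1 + 2.55 + 2.07 = 12.72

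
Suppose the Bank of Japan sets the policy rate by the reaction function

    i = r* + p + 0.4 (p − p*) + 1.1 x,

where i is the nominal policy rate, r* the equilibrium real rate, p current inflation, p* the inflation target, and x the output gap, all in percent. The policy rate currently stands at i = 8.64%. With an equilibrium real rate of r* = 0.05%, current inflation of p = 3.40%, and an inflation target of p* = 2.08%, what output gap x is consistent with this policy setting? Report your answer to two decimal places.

1.1 x = 8.64 − 0.05 − 3.40 − 0.4 × (3.40 − 2.08) = 4.662
x = 4.662 / 1.1 = 4.24

4.24%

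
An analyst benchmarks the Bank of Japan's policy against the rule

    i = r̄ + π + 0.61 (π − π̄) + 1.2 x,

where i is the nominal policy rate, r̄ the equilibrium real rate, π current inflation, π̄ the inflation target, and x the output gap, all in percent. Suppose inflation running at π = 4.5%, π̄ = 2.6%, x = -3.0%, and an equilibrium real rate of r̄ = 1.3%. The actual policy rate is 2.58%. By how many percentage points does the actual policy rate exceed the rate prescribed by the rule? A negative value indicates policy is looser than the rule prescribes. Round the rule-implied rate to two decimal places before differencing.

-0.78 pp

i = 1.3 + 4.5 + 0.61 × (4.5 − 2.6) + 1.2 × (-3.0)
   = 1.3 + 4.5 + 1.159 − 3.6 = 3.36
Deviation = 2.58 − 3.36 = -0.78 pp.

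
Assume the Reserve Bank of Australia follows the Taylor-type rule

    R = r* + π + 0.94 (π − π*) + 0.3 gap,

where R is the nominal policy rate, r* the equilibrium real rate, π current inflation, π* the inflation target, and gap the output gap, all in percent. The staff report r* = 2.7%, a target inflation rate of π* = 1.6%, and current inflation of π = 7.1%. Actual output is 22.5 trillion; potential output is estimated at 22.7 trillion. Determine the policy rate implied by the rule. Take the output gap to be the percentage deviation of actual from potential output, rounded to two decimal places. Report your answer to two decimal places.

Output gap = 100 × (22.5 − 22.7) / 22.7 = -0.88%.
R = 2.70 + 7.10 + 0.94 × (7.10 − 1.60) + 0.3 × (-0.88)
   = 2.70 + 7.1 + 5.17 − 0.264 = 14.71

14.71%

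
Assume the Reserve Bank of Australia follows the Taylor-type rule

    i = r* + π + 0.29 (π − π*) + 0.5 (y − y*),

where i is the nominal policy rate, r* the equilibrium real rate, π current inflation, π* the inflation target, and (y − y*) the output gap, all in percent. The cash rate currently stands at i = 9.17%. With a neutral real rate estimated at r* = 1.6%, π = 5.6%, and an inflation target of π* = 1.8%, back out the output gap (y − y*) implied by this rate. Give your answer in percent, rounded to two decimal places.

0.5 (y − y*) = 9.17 − 1.6 − 5.6 − 0.29 × (5.6 − 1.8) = 0.868
(y − y*) = 0.868 / 0.5 = 1.74

1.74%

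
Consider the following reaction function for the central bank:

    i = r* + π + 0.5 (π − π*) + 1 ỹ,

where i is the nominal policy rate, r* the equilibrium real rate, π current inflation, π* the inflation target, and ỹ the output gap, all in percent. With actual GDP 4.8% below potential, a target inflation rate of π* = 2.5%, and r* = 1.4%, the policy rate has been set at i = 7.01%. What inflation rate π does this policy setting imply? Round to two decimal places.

7.77%

Output 4.8% below potential → ỹ = -4.8.
Collecting π: i = r* + (1 + 0.5) π − 0.5 π* + 1 ỹ
1.5 π = 7.01 − 1.4 + 0.5 × 2.5 − 1 × (-4.8) = 11.66
π = 11.66 / 1.5 = 7.77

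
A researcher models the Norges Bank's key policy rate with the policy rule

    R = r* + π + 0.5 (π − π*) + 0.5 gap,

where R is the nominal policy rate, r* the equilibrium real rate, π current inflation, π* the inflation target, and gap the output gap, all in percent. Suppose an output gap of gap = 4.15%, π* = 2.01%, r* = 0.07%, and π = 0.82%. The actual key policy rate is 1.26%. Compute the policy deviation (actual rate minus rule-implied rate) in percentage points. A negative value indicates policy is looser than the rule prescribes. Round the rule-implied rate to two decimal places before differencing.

R = 0.07 + 0.82 + 0.5 × (0.82 − 2.01) + 0.5 × 4.15
   = 0.07 + 0.82 − 0.595 + 2.075 = 2.37
Deviation = 1.26 − 2.37 = -1.11 pp.

-1.11 pp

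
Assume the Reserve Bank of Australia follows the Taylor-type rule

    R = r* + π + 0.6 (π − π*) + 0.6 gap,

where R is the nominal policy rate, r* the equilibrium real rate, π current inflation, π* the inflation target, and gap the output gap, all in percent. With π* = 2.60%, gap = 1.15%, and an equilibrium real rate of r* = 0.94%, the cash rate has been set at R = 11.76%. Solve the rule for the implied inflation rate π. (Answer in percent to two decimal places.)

Collecting π: R = r* + (1 + 0.6) π − 0.6 π* + 0.6 gap
1.6 π = 11.76 − 0.94 + 0.6 × 2.60 − 0.6 × 1.15 = 11.69
π = 11.69 / 1.6 = 7.31

7.31%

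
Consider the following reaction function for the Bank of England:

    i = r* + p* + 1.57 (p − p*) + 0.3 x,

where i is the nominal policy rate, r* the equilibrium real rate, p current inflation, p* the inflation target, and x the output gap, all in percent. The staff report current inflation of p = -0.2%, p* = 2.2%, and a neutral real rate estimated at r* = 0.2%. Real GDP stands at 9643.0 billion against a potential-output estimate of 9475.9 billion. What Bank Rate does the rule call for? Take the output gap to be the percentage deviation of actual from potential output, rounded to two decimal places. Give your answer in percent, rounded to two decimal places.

Output gap = 100 × (9643.0 − 9475.9) / 9475.9 = 1.76%.
i = 0.20 + 2.20 + 1.57 × (-0.20 − 2.20) + 0.3 × 1.76
   = 0.20 + 2.2 − 3.768 + 0.528 = -0.84

-0.84%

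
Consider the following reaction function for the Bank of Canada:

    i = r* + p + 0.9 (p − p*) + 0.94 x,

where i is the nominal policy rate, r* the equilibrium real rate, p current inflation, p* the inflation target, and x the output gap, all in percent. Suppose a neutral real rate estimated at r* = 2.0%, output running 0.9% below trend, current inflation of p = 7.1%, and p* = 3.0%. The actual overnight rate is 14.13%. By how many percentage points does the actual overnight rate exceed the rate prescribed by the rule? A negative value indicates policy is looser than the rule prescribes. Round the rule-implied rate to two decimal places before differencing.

Output 0.9% below potential → x = -0.9.
i = 2.0 + 7.1 + 0.9 × (7.1 − 3.0) + 0.94 × (-0.9)
   = 2.0 + 7.1 + 3.69 − 0.846 = 11.94
Deviation = 14.13 − 11.94 = 2.19 pp.

2.19 pp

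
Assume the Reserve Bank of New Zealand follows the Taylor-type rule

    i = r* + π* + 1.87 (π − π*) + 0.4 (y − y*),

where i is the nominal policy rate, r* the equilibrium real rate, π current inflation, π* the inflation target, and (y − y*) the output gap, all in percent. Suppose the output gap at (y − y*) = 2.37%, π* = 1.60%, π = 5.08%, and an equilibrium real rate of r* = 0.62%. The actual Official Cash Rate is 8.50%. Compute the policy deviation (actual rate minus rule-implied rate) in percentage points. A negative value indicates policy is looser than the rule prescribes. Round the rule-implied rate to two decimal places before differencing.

i = 0.62 + 1.60 + 1.87 × (5.08 − 1.60) + 0.4 × 2.37
   = 0.62 + 1.6 + 6.5076 + 0.948 = 9.68
Deviation = 8.50 − 9.68 = -1.18 pp.

-1.18 pp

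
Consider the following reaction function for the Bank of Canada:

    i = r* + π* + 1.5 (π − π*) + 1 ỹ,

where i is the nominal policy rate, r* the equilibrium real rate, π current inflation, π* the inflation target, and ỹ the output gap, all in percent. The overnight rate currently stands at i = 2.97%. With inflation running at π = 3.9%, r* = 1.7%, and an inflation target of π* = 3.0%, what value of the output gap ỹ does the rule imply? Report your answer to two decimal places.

-3.08%

1 ỹ = 2.97 − 1.7 − 3.0 − 1.5 × (3.9 − 3.0) = -3.08
ỹ = -3.08 / 1 = -3.08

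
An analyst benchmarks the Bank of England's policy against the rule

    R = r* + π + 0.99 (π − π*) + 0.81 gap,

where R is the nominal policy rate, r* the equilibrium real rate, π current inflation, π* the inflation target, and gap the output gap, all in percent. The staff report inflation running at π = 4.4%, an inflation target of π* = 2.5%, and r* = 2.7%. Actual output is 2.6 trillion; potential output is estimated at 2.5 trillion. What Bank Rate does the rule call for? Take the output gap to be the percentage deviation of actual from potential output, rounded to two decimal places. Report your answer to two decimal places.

Output gap = 100 × (2.6 − 2.5) / 2.5 = 4.00%.
R = 2.70 + 4.40 + 0.99 × (4.40 − 2.50) + 0.81 × 4.00
   = 2.70 + 4.4 + 1.881 + 3.24 = 12.22

12.22%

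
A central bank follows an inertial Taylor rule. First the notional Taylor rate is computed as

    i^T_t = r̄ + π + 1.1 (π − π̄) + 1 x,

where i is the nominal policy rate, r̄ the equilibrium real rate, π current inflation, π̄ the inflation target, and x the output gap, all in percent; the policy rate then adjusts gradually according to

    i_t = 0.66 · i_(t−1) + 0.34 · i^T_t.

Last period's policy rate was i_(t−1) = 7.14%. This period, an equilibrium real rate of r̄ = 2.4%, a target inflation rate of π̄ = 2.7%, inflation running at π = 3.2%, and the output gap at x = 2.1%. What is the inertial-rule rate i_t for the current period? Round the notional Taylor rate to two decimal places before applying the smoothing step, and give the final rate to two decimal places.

7.52%

i^T_t = 2.4 + 3.2 + 1.1 × (3.2 − 2.7) + 1 × 2.1
   = 2.4 + 3.2 + 0.55 + 2.1 = 8.25
i_t = 0.66 × 7.14 + 0.34 × 8.25 = 4.7124 + 2.805 = 7.52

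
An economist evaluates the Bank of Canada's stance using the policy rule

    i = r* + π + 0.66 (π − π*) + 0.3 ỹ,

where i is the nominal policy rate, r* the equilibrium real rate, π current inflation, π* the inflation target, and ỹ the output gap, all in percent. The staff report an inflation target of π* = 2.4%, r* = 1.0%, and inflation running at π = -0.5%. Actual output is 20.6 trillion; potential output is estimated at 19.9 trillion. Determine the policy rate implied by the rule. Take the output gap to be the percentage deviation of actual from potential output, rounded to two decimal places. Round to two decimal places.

Output gap = 100 × (20.6 − 19.9) / 19.9 = 3.52%.
i = 1.00 + (-0.50) + 0.66 × (-0.50 − 2.40) + 0.3 × 3.52
   = 1.00 − 0.5 − 1.914 + 1.056 = -0.36

-0.36%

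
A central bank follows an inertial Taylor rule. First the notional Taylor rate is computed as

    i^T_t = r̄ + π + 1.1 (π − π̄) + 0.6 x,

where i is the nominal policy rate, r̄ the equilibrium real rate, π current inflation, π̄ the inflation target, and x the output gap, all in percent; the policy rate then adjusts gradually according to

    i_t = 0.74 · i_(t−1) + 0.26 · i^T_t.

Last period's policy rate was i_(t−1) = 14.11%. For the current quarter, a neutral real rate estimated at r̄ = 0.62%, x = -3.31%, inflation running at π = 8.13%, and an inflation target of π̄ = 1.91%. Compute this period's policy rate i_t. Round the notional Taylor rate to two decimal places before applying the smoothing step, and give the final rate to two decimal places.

13.98%

i^T_t = 0.62 + 8.13 + 1.1 × (8.13 − 1.91) + 0.6 × (-3.31)
   = 0.62 + 8.13 + 6.842 − 1.986 = 13.61
i_t = 0.74 × 14.11 + 0.26 × 13.61 = 10.4414 + 3.5386 = 13.98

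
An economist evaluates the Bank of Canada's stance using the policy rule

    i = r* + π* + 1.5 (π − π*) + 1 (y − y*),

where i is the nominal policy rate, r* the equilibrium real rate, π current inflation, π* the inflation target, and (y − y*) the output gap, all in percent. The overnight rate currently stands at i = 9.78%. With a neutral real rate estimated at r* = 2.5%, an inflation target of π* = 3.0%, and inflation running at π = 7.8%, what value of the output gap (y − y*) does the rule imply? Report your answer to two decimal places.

1 (y − y*) = 9.78 − 2.5 − 3.0 − 1.5 × (7.8 − 3.0) = -2.92
(y − y*) = -2.92 / 1 = -2.92

-2.92%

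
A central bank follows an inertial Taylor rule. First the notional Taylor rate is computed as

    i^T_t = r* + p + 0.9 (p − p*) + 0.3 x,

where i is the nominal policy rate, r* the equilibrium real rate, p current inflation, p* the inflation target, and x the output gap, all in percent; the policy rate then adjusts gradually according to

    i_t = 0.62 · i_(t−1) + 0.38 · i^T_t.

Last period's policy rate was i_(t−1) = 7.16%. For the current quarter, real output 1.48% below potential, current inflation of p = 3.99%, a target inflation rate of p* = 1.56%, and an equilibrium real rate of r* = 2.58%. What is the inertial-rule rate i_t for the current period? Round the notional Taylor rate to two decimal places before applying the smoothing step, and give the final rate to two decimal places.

Output 1.48% below potential → x = -1.48.
i^T_t = 2.58 + 3.99 + 0.9 × (3.99 − 1.56) + 0.3 × (-1.48)
   = 2.58 + 3.99 + 2.187 − 0.444 = 8.31
i_t = 0.62 × 7.16 + 0.38 × 8.31 = 4.4392 + 3.1578 = 7.60

7.60%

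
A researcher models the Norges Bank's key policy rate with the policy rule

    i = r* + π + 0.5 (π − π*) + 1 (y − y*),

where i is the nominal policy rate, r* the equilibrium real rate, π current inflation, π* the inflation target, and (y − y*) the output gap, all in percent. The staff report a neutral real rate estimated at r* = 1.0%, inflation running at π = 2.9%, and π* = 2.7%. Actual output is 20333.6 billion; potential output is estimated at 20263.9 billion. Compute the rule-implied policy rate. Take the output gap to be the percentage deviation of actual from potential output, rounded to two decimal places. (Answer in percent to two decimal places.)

Output gap = 100 × (20333.6 − 20263.9) / 20263.9 = 0.34%.
i = 1.00 + 2.90 + 0.5 × (2.90 − 2.70) + 1 × 0.34
   = 1.00 + 2.9 + 0.1 + 0.34 = 4.34

4.34%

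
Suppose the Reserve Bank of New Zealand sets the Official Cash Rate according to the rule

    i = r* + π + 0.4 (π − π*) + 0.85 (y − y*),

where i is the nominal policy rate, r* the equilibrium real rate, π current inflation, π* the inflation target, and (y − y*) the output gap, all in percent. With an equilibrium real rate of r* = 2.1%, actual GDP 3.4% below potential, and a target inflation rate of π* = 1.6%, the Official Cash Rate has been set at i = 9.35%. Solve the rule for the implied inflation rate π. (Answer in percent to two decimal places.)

Output 3.4% below potential → (y − y*) = -3.4.
Collecting π: i = r* + (1 + 0.4) π − 0.4 π* + 0.85 (y − y*)
1.4 π = 9.35 − 2.1 + 0.4 × 1.6 − 0.85 × (-3.4) = 10.78
π = 10.78 / 1.4 = 7.70

7.70%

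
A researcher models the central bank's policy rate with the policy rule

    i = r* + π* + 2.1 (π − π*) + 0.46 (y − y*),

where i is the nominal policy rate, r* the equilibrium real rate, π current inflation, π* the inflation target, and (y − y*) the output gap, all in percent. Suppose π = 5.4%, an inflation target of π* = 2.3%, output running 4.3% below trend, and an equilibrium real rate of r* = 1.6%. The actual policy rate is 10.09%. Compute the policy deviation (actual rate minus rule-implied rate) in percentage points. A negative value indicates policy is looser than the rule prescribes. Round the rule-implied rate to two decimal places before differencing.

Output 4.3% below potential → (y − y*) = -4.3.
i = 1.6 + 2.3 + 2.1 × (5.4 − 2.3) + 0.46 × (-4.3)
   = 1.6 + 2.3 + 6.51 − 1.978 = 8.43
Deviation = 10.09 − 8.43 = 1.66 pp.

1.66 pp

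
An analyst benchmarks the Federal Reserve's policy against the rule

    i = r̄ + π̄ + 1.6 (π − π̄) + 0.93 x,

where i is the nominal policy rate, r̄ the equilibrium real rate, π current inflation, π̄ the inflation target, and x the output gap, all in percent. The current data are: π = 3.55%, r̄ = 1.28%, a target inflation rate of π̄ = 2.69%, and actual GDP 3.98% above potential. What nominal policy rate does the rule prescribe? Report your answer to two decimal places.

9.05%

Output 3.98% above potential → x = 3.98.
i = 1.28 + 2.69 + 1.6 × (3.55 − 2.69) + 0.93 × 3.98
   = 1.28 + 2.69 + 1.376 + 3.7014 = 9.05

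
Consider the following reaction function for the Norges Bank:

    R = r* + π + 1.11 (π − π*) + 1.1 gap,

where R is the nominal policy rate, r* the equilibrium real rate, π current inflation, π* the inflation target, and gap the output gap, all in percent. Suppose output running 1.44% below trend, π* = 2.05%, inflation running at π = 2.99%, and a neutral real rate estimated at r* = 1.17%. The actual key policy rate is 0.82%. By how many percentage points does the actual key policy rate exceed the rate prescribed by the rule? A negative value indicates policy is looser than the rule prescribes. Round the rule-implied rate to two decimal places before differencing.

-2.80 pp

Output 1.44% below potential → gap = -1.44.
R = 1.17 + 2.99 + 1.11 × (2.99 − 2.05) + 1.1 × (-1.44)
   = 1.17 + 2.99 + 1.0434 − 1.584 = 3.62
Deviation = 0.82 − 3.62 = -2.80 pp.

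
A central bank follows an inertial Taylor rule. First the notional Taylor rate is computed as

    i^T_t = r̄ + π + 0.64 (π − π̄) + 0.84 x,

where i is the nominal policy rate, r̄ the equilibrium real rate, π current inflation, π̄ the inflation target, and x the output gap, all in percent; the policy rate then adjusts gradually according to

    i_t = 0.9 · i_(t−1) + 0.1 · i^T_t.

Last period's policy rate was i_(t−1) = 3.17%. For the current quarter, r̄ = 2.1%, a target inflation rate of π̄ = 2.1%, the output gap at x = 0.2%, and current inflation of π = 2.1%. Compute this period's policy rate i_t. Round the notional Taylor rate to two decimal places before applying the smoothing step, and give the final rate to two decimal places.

i^T_t = 2.1 + 2.1 + 0.64 × (2.1 − 2.1) + 0.84 × 0.2
   = 2.1 + 2.1 + 0 + 0.168 = 4.37
i_t = 0.9 × 3.17 + 0.1 × 4.37 = 2.853 + 0.437 = 3.29

3.29%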